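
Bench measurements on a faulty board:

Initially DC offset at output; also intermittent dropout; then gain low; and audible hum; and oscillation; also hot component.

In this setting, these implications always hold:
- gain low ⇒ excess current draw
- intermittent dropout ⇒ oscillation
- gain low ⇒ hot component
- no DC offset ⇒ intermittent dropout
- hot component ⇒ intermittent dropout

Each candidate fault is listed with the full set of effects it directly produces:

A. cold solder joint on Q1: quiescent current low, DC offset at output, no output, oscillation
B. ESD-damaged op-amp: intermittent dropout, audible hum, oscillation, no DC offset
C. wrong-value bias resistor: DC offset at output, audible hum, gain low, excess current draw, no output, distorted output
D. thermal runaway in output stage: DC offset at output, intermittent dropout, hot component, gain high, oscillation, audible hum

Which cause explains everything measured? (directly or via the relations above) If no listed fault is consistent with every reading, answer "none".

For each candidate, compare predicted effects to what was observed:
(A) cold solder joint on Q1 — DC offset at output match; intermittent dropout miss; gain low miss; audible hum miss; oscillation match; hot component miss
(B) ESD-damaged op-amp — DC offset at output miss; intermittent dropout match; gain low miss; audible hum match; oscillation match; hot component miss
(C) wrong-value bias resistor — DC offset at output match; intermittent dropout match (via gain low → hot component → intermittent dropout); gain low match; audible hum match; oscillation match (via gain low → hot component → intermittent dropout → oscillation); hot component match (via gain low → hot component)
(D) thermal runaway in output stage — DC offset at output match; intermittent dropout match; gain low miss; audible hum match; oscillation match; hot component match
Only (C) is consistent with every observation.

C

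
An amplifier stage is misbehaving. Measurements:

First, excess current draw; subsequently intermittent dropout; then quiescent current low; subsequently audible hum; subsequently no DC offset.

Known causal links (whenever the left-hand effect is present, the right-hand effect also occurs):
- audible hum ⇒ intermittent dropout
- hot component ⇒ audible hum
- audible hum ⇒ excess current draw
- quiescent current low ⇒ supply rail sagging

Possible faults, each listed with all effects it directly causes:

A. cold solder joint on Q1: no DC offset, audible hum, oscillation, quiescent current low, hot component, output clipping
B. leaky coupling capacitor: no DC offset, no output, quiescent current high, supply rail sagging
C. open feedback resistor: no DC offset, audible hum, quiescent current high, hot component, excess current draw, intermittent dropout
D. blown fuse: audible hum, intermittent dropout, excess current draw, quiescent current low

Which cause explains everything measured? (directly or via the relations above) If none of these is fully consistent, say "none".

For each candidate, compare predicted effects to what was observed:
(A) cold solder joint on Q1 — accounts for every observation (excess current draw by audible hum → excess current draw)
(B) leaky coupling capacitor — excess current draw miss; intermittent dropout miss; quiescent current low miss; audible hum miss; no DC offset match
(C) open feedback resistor — fails on quiescent current low (predicts quiescent current high, not quiescent current low)
(D) blown fuse — does not account for no DC offset
Only (A) is consistent with every observation.

A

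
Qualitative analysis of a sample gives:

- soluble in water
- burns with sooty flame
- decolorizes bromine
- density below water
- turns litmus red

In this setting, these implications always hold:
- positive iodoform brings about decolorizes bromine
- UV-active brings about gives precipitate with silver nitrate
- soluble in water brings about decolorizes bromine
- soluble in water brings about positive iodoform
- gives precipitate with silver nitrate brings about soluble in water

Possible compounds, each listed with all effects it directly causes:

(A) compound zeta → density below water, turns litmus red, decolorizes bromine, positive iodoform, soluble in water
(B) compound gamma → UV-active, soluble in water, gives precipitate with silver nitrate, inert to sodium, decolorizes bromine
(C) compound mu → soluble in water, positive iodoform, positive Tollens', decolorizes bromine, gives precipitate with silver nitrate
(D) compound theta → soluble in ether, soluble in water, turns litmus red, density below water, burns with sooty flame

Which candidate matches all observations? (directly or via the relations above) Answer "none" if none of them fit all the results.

D

Per-candidate check:
(A) compound zeta — soluble in water yes; burns with sooty flame NO; decolorizes bromine yes; density below water yes; turns litmus red yes
(B) compound gamma — soluble in water yes; burns with sooty flame NO; decolorizes bromine yes; density below water NO; turns litmus red NO
(C) compound mu — does not account for burns with sooty flame, density below water, turns litmus red
(D) compound theta — accounts for every observation (decolorizes bromine through soluble in water → decolorizes bromine)
Only (D) is consistent with every observation.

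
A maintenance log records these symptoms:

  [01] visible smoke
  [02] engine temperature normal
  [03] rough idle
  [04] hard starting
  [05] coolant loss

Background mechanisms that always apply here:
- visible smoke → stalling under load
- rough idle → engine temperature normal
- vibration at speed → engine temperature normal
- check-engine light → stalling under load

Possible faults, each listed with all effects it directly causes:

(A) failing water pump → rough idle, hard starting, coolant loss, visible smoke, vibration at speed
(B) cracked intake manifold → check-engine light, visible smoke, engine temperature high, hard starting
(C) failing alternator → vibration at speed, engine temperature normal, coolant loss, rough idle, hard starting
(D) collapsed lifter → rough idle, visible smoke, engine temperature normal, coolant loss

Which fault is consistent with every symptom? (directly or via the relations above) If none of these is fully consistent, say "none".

A

For each candidate, compare predicted effects to what was observed:
(A) failing water pump — accounts for every observation (engine temperature normal via rough idle → engine temperature normal)
(B) cracked intake manifold — visible smoke +; engine temperature normal -; rough idle -; hard starting +; coolant loss -
(C) failing alternator — does not account for visible smoke
(D) collapsed lifter — does not account for hard starting
Only (A) is consistent with every observation.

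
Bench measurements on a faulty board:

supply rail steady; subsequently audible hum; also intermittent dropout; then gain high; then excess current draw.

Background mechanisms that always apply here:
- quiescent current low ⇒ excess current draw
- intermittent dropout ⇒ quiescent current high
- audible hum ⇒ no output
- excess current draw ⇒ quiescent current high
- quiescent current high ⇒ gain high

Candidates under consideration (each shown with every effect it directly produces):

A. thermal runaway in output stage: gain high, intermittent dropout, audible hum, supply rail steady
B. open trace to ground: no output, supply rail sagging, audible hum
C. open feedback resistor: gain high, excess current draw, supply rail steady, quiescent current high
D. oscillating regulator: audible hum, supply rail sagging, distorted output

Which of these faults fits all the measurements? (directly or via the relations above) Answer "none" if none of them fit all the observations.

none

Per-candidate check:
(A) thermal runaway in output stage — supply rail steady yes; audible hum yes; intermittent dropout yes; gain high yes; excess current draw NO
(B) open trace to ground — fails on supply rail steady, intermittent dropout, gain high, excess current draw (predicts supply rail sagging, not supply rail steady)
(C) open feedback resistor — does not account for audible hum, intermittent dropout
(D) oscillating regulator — supply rail steady NO; audible hum yes; intermittent dropout NO; gain high NO; excess current draw NO
Every candidate fails on at least one observation.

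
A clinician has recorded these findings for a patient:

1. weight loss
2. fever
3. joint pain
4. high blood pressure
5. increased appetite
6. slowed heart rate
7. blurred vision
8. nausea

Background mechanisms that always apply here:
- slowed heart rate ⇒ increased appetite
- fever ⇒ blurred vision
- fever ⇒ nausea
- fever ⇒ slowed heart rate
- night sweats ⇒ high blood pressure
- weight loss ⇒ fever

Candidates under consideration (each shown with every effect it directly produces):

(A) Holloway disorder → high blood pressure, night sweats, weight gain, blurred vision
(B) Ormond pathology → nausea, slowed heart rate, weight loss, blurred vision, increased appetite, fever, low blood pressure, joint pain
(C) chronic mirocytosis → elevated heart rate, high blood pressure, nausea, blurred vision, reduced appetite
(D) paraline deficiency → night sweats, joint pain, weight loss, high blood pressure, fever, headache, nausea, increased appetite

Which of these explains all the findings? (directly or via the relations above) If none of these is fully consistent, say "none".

Testing each hypothesis:
(A) Holloway disorder — fails on weight loss, fever, joint pain, increased appetite, slowed heart rate, nausea (predicts weight gain, not weight loss)
(B) Ormond pathology — weight loss +; fever +; joint pain +; high blood pressure -; increased appetite +; slowed heart rate +; blurred vision +; nausea +
(C) chronic mirocytosis — weight loss -; fever -; joint pain -; high blood pressure +; increased appetite -; slowed heart rate -; blurred vision +; nausea +
(D) paraline deficiency — weight loss +; fever +; joint pain +; high blood pressure +; increased appetite +; slowed heart rate + (via fever → slowed heart rate); blurred vision + (via fever → blurred vision); nausea +
(D) alone accounts for all the evidence.

D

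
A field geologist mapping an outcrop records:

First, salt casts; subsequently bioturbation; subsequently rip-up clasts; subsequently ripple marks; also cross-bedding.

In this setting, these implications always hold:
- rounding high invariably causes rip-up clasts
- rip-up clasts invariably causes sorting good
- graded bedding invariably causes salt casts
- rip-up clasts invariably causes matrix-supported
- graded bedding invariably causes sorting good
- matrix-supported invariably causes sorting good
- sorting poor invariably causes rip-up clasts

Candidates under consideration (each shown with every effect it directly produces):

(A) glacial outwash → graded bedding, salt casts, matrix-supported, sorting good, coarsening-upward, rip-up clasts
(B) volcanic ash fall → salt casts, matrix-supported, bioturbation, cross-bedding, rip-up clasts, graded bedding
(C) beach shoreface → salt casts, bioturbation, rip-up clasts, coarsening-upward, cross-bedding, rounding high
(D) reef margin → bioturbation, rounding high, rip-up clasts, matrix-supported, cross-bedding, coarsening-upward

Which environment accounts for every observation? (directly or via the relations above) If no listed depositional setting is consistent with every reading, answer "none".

none

Testing each hypothesis:
(A) glacial outwash — does not account for bioturbation, ripple marks, cross-bedding
(B) volcanic ash fall — salt casts ✓; bioturbation ✓; rip-up clasts ✓; ripple marks ✗; cross-bedding ✓
(C) beach shoreface — salt casts ✓; bioturbation ✓; rip-up clasts ✓; ripple marks ✗; cross-bedding ✓
(D) reef margin — salt casts ✗; bioturbation ✓; rip-up clasts ✓; ripple marks ✗; cross-bedding ✓
Every candidate fails on at least one observation.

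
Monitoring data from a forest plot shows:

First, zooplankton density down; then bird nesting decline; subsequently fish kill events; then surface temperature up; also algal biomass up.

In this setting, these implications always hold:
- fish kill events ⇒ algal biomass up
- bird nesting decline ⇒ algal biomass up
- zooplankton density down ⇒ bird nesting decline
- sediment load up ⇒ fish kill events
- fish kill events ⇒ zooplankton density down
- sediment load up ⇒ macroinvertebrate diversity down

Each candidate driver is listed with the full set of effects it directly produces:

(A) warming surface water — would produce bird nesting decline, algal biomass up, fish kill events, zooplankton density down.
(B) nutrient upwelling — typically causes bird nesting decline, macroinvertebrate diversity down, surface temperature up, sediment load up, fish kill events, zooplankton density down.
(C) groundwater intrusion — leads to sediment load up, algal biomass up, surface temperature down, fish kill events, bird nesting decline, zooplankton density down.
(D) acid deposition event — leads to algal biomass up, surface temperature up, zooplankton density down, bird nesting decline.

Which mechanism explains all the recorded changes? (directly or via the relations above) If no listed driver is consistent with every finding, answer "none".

B

For each candidate, compare predicted effects to what was observed:
(A) warming surface water — zooplankton density down yes; bird nesting decline yes; fish kill events yes; surface temperature up NO; algal biomass up yes
(B) nutrient upwelling — accounts for every observation (algal biomass up via fish kill events → algal biomass up)
(C) groundwater intrusion — zooplankton density down yes; bird nesting decline yes; fish kill events yes; surface temperature up NO; algal biomass up yes
(D) acid deposition event — zooplankton density down yes; bird nesting decline yes; fish kill events NO; surface temperature up yes; algal biomass up yes
Only (B) is consistent with every observation.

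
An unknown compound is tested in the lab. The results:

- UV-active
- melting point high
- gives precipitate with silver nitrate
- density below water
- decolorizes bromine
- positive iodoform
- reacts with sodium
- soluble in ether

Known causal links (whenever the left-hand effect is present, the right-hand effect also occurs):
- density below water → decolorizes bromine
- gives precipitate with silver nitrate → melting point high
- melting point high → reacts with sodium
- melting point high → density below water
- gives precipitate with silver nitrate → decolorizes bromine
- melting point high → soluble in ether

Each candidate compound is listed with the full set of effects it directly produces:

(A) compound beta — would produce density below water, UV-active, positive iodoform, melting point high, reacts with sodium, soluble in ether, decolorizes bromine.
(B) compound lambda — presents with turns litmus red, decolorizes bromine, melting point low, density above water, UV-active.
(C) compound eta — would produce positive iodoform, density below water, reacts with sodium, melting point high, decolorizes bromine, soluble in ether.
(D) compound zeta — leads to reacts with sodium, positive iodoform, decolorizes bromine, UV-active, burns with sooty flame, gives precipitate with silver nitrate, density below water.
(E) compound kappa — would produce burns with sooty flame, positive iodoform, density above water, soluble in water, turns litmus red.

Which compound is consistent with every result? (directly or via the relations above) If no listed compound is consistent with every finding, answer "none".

Testing each hypothesis:
(A) compound beta — does not account for gives precipitate with silver nitrate
(B) compound lambda — UV-active yes; melting point high NO; gives precipitate with silver nitrate NO; density below water NO; decolorizes bromine yes; positive iodoform NO; reacts with sodium NO; soluble in ether NO
(C) compound eta — does not account for UV-active, gives precipitate with silver nitrate
(D) compound zeta — UV-active yes; melting point high yes (by gives precipitate with silver nitrate → melting point high); gives precipitate with silver nitrate yes; density below water yes; decolorizes bromine yes; positive iodoform yes; reacts with sodium yes; soluble in ether yes (by gives precipitate with silver nitrate → melting point high → soluble in ether)
(E) compound kappa — UV-active NO; melting point high NO; gives precipitate with silver nitrate NO; density below water NO; decolorizes bromine NO; positive iodoform yes; reacts with sodium NO; soluble in ether NO
Only (D) is consistent with every observation.

D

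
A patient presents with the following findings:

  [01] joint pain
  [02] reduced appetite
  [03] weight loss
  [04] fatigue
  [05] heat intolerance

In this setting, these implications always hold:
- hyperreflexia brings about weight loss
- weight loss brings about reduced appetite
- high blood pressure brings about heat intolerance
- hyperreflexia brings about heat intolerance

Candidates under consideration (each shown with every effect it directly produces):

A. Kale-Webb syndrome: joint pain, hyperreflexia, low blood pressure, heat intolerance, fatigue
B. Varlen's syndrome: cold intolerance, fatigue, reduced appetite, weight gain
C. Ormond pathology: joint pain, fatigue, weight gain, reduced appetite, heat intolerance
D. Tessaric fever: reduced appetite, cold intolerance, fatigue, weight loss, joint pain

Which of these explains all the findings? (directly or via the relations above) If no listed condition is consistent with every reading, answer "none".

Testing each hypothesis:
(A) Kale-Webb syndrome — accounts for every observation (reduced appetite by hyperreflexia → weight loss → reduced appetite)
(B) Varlen's syndrome — fails on joint pain, weight loss, heat intolerance (predicts weight gain, not weight loss; predicts cold intolerance, not heat intolerance)
(C) Ormond pathology — fails on weight loss (predicts weight gain, not weight loss)
(D) Tessaric fever — joint pain ✓; reduced appetite ✓; weight loss ✓; fatigue ✓; heat intolerance ✗
(A) alone accounts for all the evidence.

A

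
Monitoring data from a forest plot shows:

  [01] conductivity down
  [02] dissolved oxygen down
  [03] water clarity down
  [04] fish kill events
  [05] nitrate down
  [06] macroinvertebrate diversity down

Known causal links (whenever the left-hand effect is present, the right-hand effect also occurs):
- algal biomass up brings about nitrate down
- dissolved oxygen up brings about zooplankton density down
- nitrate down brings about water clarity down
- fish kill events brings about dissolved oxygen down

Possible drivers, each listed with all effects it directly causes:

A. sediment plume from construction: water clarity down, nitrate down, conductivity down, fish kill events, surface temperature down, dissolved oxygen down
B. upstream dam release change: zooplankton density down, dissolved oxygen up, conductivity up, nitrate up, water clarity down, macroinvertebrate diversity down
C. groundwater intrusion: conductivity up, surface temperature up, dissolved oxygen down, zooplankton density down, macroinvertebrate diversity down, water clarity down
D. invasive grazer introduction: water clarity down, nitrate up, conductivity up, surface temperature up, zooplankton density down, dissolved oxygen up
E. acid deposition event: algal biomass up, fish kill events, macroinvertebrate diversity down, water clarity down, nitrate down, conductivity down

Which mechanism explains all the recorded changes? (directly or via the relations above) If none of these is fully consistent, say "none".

Checking each candidate against the observations:
(A) sediment plume from construction — conductivity down ✓; dissolved oxygen down ✓; water clarity down ✓; fish kill events ✓; nitrate down ✓; macroinvertebrate diversity down ✗
(B) upstream dam release change — conductivity down ✗; dissolved oxygen down ✗; water clarity down ✓; fish kill events ✗; nitrate down ✗; macroinvertebrate diversity down ✓
(C) groundwater intrusion — conductivity down ✗; dissolved oxygen down ✓; water clarity down ✓; fish kill events ✗; nitrate down ✗; macroinvertebrate diversity down ✓
(D) invasive grazer introduction — fails on conductivity down, dissolved oxygen down, fish kill events, nitrate down, macroinvertebrate diversity down (predicts conductivity up, not conductivity down; predicts dissolved oxygen up, not dissolved oxygen down; predicts nitrate up, not nitrate down)
(E) acid deposition event — conductivity down ✓; dissolved oxygen down ✓ (by fish kill events → dissolved oxygen down); water clarity down ✓; fish kill events ✓; nitrate down ✓; macroinvertebrate diversity down ✓
Only (E) is consistent with every observation.

E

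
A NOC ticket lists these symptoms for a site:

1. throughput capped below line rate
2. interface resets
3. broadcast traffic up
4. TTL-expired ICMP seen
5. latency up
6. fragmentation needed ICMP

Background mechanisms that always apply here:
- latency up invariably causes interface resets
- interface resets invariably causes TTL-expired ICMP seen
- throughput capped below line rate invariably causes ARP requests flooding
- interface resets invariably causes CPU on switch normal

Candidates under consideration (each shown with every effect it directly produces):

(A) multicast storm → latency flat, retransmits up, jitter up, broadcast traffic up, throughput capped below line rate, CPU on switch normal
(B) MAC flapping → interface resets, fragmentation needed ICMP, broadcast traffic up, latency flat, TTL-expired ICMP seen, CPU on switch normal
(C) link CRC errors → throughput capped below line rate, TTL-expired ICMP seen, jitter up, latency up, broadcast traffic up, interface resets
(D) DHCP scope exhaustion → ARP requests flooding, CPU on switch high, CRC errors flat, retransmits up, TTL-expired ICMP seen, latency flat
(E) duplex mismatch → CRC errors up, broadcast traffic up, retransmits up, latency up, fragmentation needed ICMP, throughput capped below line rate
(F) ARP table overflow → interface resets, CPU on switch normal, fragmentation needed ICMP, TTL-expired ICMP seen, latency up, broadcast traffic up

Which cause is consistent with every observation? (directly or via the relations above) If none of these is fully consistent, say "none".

Checking each candidate against the observations:
(A) multicast storm — fails on interface resets, TTL-expired ICMP seen, latency up, fragmentation needed ICMP (predicts latency flat, not latency up)
(B) MAC flapping — fails on throughput capped below line rate, latency up (predicts latency flat, not latency up)
(C) link CRC errors — does not account for fragmentation needed ICMP
(D) DHCP scope exhaustion — fails on throughput capped below line rate, interface resets, broadcast traffic up, latency up, fragmentation needed ICMP (predicts latency flat, not latency up)
(E) duplex mismatch — throughput capped below line rate ✓; interface resets ✓ (through latency up → interface resets); broadcast traffic up ✓; TTL-expired ICMP seen ✓ (through latency up → interface resets → TTL-expired ICMP seen); latency up ✓; fragmentation needed ICMP ✓
(F) ARP table overflow — does not account for throughput capped below line rate
Only (E) is consistent with every observation.

E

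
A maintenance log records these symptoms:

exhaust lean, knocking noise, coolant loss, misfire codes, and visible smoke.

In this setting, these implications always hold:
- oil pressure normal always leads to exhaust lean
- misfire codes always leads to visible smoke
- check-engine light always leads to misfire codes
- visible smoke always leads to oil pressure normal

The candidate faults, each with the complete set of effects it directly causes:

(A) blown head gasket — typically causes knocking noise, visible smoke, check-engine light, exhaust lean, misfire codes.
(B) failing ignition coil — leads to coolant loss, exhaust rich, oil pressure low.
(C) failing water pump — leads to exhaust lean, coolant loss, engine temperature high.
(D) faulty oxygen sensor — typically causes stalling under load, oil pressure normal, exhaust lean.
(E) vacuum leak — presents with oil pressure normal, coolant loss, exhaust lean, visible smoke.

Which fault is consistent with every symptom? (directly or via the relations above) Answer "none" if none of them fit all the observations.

none

Per-candidate check:
(A) blown head gasket — does not account for coolant loss
(B) failing ignition coil — exhaust lean NO; knocking noise NO; coolant loss yes; misfire codes NO; visible smoke NO
(C) failing water pump — exhaust lean yes; knocking noise NO; coolant loss yes; misfire codes NO; visible smoke NO
(D) faulty oxygen sensor — exhaust lean yes; knocking noise NO; coolant loss NO; misfire codes NO; visible smoke NO
(E) vacuum leak — does not account for knocking noise, misfire codes
Every candidate fails on at least one observation.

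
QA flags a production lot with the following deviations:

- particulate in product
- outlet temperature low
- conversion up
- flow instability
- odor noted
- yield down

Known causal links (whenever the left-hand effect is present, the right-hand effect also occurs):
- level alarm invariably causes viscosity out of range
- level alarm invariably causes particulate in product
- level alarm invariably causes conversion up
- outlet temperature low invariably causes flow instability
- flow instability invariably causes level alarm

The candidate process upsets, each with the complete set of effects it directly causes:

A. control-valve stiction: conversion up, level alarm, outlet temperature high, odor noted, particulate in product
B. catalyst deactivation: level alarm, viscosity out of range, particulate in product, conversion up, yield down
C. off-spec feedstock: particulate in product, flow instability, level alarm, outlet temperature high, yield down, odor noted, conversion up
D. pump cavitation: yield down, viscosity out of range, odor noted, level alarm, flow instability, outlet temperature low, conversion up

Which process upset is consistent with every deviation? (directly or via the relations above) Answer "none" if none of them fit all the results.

D

For each candidate, compare predicted effects to what was observed:
(A) control-valve stiction — particulate in product match; outlet temperature low miss; conversion up match; flow instability miss; odor noted match; yield down miss
(B) catalyst deactivation — does not account for outlet temperature low, flow instability, odor noted
(C) off-spec feedstock — particulate in product match; outlet temperature low miss; conversion up match; flow instability match; odor noted match; yield down match
(D) pump cavitation — particulate in product match (through level alarm → particulate in product); outlet temperature low match; conversion up match; flow instability match; odor noted match; yield down match
(D) alone accounts for all the evidence.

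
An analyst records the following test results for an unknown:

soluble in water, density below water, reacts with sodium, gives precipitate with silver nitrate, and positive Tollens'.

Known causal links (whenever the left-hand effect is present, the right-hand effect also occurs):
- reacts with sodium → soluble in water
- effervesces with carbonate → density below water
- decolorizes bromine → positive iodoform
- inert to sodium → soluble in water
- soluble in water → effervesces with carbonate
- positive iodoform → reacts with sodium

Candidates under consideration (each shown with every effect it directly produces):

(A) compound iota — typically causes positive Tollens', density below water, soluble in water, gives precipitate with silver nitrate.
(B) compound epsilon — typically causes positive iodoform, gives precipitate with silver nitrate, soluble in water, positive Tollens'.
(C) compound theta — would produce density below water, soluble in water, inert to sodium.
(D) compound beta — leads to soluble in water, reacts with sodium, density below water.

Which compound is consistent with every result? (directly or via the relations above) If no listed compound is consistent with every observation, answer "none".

Per-candidate check:
(A) compound iota — soluble in water match; density below water match; reacts with sodium miss; gives precipitate with silver nitrate match; positive Tollens' match
(B) compound epsilon — soluble in water match; density below water match (by soluble in water → effervesces with carbonate → density below water); reacts with sodium match (by positive iodoform → reacts with sodium); gives precipitate with silver nitrate match; positive Tollens' match
(C) compound theta — soluble in water match; density below water match; reacts with sodium miss; gives precipitate with silver nitrate miss; positive Tollens' miss
(D) compound beta — does not account for gives precipitate with silver nitrate, positive Tollens'
(B) alone accounts for all the evidence.

B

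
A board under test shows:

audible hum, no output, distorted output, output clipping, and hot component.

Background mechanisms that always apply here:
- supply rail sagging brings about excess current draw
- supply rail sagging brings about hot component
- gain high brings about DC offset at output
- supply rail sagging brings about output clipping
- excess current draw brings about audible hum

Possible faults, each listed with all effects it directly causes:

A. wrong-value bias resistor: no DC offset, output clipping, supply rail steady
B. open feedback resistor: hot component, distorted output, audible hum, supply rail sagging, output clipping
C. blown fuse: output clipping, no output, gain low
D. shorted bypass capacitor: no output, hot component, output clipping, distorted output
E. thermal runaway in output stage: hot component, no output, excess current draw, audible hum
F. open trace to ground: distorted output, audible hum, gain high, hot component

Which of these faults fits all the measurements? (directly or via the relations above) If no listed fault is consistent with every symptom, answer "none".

none

Checking each candidate against the observations:
(A) wrong-value bias resistor — audible hum miss; no output miss; distorted output miss; output clipping match; hot component miss
(B) open feedback resistor — audible hum match; no output miss; distorted output match; output clipping match; hot component match
(C) blown fuse — audible hum miss; no output match; distorted output miss; output clipping match; hot component miss
(D) shorted bypass capacitor — does not account for audible hum
(E) thermal runaway in output stage — audible hum match; no output match; distorted output miss; output clipping miss; hot component match
(F) open trace to ground — does not account for no output, output clipping
No candidate is consistent with all observations.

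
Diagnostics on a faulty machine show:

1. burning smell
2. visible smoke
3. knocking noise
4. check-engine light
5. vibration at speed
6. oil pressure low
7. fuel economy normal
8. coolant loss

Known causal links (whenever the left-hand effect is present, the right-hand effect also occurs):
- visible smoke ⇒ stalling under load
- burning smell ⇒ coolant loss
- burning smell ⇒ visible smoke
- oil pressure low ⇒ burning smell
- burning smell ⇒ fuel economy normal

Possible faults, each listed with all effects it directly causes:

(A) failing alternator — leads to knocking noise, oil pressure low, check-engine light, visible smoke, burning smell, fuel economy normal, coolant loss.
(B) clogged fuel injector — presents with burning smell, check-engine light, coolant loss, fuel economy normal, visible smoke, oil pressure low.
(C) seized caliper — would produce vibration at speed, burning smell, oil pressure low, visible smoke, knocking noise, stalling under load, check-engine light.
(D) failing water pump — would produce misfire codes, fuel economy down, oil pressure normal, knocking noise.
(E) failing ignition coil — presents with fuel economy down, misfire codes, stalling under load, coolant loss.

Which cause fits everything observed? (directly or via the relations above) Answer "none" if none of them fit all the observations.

C

Checking each candidate against the observations:
(A) failing alternator — burning smell ✓; visible smoke ✓; knocking noise ✓; check-engine light ✓; vibration at speed ✗; oil pressure low ✓; fuel economy normal ✓; coolant loss ✓
(B) clogged fuel injector — does not account for knocking noise, vibration at speed
(C) seized caliper — accounts for every observation (fuel economy normal via burning smell → fuel economy normal)
(D) failing water pump — burning smell ✗; visible smoke ✗; knocking noise ✓; check-engine light ✗; vibration at speed ✗; oil pressure low ✗; fuel economy normal ✗; coolant loss ✗
(E) failing ignition coil — burning smell ✗; visible smoke ✗; knocking noise ✗; check-engine light ✗; vibration at speed ✗; oil pressure low ✗; fuel economy normal ✗; coolant loss ✓
(C) alone accounts for all the evidence.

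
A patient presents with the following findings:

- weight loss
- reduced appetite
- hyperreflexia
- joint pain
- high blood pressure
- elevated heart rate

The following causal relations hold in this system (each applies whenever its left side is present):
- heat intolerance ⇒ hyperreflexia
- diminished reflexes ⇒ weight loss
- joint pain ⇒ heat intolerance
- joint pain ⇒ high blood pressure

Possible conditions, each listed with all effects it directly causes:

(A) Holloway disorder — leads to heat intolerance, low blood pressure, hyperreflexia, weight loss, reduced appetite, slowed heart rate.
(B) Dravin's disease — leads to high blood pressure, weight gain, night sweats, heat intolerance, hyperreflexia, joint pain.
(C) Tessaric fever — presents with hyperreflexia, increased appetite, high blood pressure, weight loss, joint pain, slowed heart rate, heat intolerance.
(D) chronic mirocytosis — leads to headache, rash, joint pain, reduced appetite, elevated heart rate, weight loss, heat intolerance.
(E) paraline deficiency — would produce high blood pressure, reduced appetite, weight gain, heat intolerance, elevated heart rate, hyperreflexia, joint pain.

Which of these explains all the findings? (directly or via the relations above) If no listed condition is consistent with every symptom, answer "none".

Checking each candidate against the observations:
(A) Holloway disorder — fails on joint pain, high blood pressure, elevated heart rate (predicts low blood pressure, not high blood pressure; predicts slowed heart rate, not elevated heart rate)
(B) Dravin's disease — weight loss ✗; reduced appetite ✗; hyperreflexia ✓; joint pain ✓; high blood pressure ✓; elevated heart rate ✗
(C) Tessaric fever — weight loss ✓; reduced appetite ✗; hyperreflexia ✓; joint pain ✓; high blood pressure ✓; elevated heart rate ✗
(D) chronic mirocytosis — accounts for every observation (hyperreflexia through heat intolerance → hyperreflexia)
(E) paraline deficiency — weight loss ✗; reduced appetite ✓; hyperreflexia ✓; joint pain ✓; high blood pressure ✓; elevated heart rate ✓
Only (D) is consistent with every observation.

D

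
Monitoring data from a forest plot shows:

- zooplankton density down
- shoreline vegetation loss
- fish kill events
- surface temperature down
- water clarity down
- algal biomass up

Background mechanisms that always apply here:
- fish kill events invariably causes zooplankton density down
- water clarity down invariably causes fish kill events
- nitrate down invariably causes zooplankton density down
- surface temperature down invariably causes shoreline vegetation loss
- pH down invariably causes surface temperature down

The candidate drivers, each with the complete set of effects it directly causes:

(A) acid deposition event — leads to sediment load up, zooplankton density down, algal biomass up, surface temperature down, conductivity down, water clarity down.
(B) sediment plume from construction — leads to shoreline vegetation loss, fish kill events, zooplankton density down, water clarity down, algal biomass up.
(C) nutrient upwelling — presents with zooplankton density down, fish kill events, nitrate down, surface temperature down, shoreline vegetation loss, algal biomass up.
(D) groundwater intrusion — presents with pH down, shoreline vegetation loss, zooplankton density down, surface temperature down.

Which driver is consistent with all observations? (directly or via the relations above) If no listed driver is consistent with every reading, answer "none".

A

Per-candidate check:
(A) acid deposition event — zooplankton density down +; shoreline vegetation loss + (through surface temperature down → shoreline vegetation loss); fish kill events + (through water clarity down → fish kill events); surface temperature down +; water clarity down +; algal biomass up +
(B) sediment plume from construction — does not account for surface temperature down
(C) nutrient upwelling — does not account for water clarity down
(D) groundwater intrusion — zooplankton density down +; shoreline vegetation loss +; fish kill events -; surface temperature down +; water clarity down -; algal biomass up -
(A) is the only candidate with no mismatches.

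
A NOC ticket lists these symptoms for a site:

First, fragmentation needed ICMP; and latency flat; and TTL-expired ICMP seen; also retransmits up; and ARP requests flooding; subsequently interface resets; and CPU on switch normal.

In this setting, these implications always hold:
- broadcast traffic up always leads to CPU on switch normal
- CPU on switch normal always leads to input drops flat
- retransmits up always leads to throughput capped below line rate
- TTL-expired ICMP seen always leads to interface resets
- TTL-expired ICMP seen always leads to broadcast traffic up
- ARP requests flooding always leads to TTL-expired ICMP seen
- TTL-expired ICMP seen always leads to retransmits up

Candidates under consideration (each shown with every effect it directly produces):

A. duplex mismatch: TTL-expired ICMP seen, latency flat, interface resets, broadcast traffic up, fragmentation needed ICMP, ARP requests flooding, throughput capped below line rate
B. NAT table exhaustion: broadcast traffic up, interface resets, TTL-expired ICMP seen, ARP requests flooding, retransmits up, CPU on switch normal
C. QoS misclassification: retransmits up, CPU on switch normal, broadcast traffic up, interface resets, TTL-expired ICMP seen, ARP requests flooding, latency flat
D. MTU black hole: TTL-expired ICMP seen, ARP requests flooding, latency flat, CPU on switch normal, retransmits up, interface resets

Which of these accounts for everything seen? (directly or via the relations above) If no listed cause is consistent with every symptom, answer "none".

A

For each candidate, compare predicted effects to what was observed:
(A) duplex mismatch — accounts for every observation (retransmits up via TTL-expired ICMP seen → retransmits up)
(B) NAT table exhaustion — does not account for fragmentation needed ICMP, latency flat
(C) QoS misclassification — does not account for fragmentation needed ICMP
(D) MTU black hole — does not account for fragmentation needed ICMP
(A) alone accounts for all the evidence.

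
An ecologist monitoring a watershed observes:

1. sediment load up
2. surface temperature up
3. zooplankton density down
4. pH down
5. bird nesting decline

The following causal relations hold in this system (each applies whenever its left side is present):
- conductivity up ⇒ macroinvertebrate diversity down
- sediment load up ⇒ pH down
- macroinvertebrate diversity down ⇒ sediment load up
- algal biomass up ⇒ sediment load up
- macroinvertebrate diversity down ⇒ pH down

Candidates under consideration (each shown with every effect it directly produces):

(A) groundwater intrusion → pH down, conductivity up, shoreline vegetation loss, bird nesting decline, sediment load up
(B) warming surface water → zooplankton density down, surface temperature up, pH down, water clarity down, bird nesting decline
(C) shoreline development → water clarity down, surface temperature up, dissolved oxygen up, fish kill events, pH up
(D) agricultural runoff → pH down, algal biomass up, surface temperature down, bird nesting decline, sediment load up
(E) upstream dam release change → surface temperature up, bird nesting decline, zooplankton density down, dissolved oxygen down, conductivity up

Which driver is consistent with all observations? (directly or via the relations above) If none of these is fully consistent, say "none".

E

Testing each hypothesis:
(A) groundwater intrusion — sediment load up match; surface temperature up miss; zooplankton density down miss; pH down match; bird nesting decline match
(B) warming surface water — sediment load up miss; surface temperature up match; zooplankton density down match; pH down match; bird nesting decline match
(C) shoreline development — sediment load up miss; surface temperature up match; zooplankton density down miss; pH down miss; bird nesting decline miss
(D) agricultural runoff — fails on surface temperature up, zooplankton density down (predicts surface temperature down, not surface temperature up)
(E) upstream dam release change — accounts for every observation (sediment load up through conductivity up → macroinvertebrate diversity down → sediment load up)
(E) is the only candidate with no mismatches.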